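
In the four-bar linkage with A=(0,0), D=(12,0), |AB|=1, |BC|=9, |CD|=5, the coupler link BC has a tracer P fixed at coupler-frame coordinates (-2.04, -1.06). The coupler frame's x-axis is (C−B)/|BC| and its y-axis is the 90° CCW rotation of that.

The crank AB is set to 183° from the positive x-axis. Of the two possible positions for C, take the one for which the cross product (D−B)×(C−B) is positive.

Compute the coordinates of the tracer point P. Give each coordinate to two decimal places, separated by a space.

-2.66 -1.64

A=(0,0), D=(12.00,0)
B = A + 1.00·(cos183°, sin183°) = (-0.9986, -0.0523)
|BD| = 12.9987
circle(B,9.00) ∩ circle(D,5.00): a=8.6534, h=2.4735
  candidates: C₊=(7.6448,2.4560) cross=32.153; C₋=(7.6647,-2.4910) cross=-32.153
  mode + wants cross > 0 → take C=(7.6448,2.4560) (cross=32.153)
ex = (C−B)/|BC| = (0.9604,0.2787); ey = (-0.2787,0.9604)
P = B + -2.04·ex + -1.06·ey = (-2.6624,-1.6389)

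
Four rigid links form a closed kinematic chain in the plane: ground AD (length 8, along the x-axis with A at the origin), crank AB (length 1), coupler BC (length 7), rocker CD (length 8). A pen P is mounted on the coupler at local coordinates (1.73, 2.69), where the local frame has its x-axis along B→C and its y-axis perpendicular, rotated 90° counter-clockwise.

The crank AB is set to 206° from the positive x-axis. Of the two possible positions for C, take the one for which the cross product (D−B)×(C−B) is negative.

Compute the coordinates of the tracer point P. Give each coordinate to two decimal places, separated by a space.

2.30 -0.37

A=(0,0), D=(8.00,0)
B = A + 1.00·(cos206°, sin206°) = (-0.8988, -0.4384)
|BD| = 8.9096
circle(B,7.00) ∩ circle(D,8.00): a=3.6130, h=5.9955
  candidates: C₊=(2.4148,5.7277) cross=53.418; C₋=(3.0048,-6.2489) cross=-53.418
  mode - wants cross < 0 → take C=(3.0048,-6.2489) (cross=-53.418)
ex = (C−B)/|BC| = (0.5577,-0.8301); ey = (0.8301,0.5577)
P = B + 1.73·ex + 2.69·ey = (2.2988,-0.3743)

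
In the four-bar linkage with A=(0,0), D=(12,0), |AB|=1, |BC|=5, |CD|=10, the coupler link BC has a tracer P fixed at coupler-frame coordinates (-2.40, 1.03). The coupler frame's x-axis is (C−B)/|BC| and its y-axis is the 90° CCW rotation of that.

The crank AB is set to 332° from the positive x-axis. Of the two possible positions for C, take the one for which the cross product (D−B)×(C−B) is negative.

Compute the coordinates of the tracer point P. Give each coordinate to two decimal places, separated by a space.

A=(0,0), D=(12.00,0)
B = A + 1.00·(cos332°, sin332°) = (0.8829, -0.4695)
|BD| = 11.1270
circle(B,5.00) ∩ circle(D,10.00): a=2.1933, h=4.4933
  candidates: C₊=(2.8847,4.1123) cross=49.996; C₋=(3.2639,-4.8662) cross=-49.996
  mode - wants cross < 0 → take C=(3.2639,-4.8662) (cross=-49.996)
ex = (C−B)/|BC| = (0.4762,-0.8793); ey = (0.8793,0.4762)
P = B + -2.40·ex + 1.03·ey = (0.6458,2.1314)

0.65 2.13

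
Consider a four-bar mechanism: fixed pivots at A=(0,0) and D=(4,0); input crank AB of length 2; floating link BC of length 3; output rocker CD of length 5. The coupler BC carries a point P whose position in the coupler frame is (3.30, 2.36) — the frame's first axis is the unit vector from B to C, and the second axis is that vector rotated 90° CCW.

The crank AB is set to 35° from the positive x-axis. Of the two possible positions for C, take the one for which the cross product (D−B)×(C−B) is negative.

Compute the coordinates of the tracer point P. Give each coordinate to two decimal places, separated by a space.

A=(0,0), D=(4.00,0)
B = A + 2.00·(cos35°, sin35°) = (1.6383, 1.1472)
|BD| = 2.6256
circle(B,3.00) ∩ circle(D,5.00): a=-1.7342, h=2.4480
  candidates: C₊=(1.1480,4.1068) cross=6.427; C₋=(-0.9912,-0.2971) cross=-6.427
  mode - wants cross < 0 → take C=(-0.9912,-0.2971) (cross=-6.427)
ex = (C−B)/|BC| = (-0.8765,-0.4814); ey = (0.4814,-0.8765)
P = B + 3.30·ex + 2.36·ey = (-0.1180,-2.5101)

-0.12 -2.51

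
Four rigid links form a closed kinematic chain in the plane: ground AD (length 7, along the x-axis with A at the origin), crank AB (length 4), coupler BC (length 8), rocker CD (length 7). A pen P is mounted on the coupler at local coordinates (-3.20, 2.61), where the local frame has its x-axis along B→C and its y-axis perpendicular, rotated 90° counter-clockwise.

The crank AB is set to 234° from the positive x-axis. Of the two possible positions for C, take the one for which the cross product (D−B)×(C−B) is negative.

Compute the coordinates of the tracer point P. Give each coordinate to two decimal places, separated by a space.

A=(0,0), D=(7.00,0)
B = A + 4.00·(cos234°, sin234°) = (-2.3511, -3.2361)
|BD| = 9.8953
circle(B,8.00) ∩ circle(D,7.00): a=5.7056, h=5.6077
  candidates: C₊=(1.2068,3.9292) cross=55.490; C₋=(4.8746,-6.6695) cross=-55.490
  mode - wants cross < 0 → take C=(4.8746,-6.6695) (cross=-55.490)
ex = (C−B)/|BC| = (0.9032,-0.4292); ey = (0.4292,0.9032)
P = B + -3.20·ex + 2.61·ey = (-4.1213,0.4947)

-4.12 0.49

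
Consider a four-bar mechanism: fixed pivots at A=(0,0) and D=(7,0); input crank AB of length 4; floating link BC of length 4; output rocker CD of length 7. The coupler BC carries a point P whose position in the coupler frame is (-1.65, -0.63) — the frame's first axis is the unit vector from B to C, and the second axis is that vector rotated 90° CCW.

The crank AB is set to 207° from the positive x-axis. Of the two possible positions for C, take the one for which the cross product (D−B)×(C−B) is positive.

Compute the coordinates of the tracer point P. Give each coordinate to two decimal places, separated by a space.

A=(0,0), D=(7.00,0)
B = A + 4.00·(cos207°, sin207°) = (-3.5640, -1.8160)
|BD| = 10.7190
circle(B,4.00) ∩ circle(D,7.00): a=3.8202, h=1.1859
  candidates: C₊=(-0.0000,0.0000) cross=12.712; C₋=(0.4018,-2.3375) cross=-12.712
  mode + wants cross > 0 → take C=(-0.0000,0.0000) (cross=12.712)
ex = (C−B)/|BC| = (0.8910,0.4540); ey = (-0.4540,0.8910)
P = B + -1.65·ex + -0.63·ey = (-4.7482,-3.1264)

-4.75 -3.13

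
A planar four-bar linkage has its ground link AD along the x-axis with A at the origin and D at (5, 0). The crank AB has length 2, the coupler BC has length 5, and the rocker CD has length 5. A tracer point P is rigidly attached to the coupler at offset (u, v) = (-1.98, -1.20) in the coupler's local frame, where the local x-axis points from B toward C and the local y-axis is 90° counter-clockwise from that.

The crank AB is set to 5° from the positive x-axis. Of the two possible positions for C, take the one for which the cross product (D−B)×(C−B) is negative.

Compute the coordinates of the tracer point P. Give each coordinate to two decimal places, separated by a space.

A=(0,0), D=(5.00,0)
B = A + 2.00·(cos5°, sin5°) = (1.9924, 0.1743)
|BD| = 3.0127
circle(B,5.00) ∩ circle(D,5.00): a=1.5063, h=4.7677
  candidates: C₊=(3.7721,4.8469) cross=14.363; C₋=(3.2203,-4.6726) cross=-14.363
  mode - wants cross < 0 → take C=(3.2203,-4.6726) (cross=-14.363)
ex = (C−B)/|BC| = (0.2456,-0.9694); ey = (0.9694,0.2456)
P = B + -1.98·ex + -1.20·ey = (0.3429,1.7990)

0.34 1.80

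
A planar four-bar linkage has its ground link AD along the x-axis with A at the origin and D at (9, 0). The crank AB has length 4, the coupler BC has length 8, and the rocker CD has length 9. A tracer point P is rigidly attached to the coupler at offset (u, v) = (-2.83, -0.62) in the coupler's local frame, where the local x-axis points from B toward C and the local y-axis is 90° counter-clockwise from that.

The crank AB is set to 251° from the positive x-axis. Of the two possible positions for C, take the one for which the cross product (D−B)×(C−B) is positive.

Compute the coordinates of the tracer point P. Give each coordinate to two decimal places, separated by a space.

-1.48 -6.67

A=(0,0), D=(9.00,0)
B = A + 4.00·(cos251°, sin251°) = (-1.3023, -3.7821)
|BD| = 10.9746
circle(B,8.00) ∩ circle(D,9.00): a=4.7128, h=6.4645
  candidates: C₊=(0.8940,3.9106) cross=70.945; C₋=(5.3496,-8.2265) cross=-70.945
  mode + wants cross > 0 → take C=(0.8940,3.9106) (cross=70.945)
ex = (C−B)/|BC| = (0.2745,0.9616); ey = (-0.9616,0.2745)
P = B + -2.83·ex + -0.62·ey = (-1.4830,-6.6735)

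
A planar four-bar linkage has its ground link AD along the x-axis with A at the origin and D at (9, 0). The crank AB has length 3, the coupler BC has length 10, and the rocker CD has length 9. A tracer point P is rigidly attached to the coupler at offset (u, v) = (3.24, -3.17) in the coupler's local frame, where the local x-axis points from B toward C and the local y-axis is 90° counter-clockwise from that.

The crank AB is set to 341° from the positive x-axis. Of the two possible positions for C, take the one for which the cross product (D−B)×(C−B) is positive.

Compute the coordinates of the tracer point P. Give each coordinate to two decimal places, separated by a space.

A=(0,0), D=(9.00,0)
B = A + 3.00·(cos341°, sin341°) = (2.8366, -0.9767)
|BD| = 6.2404
circle(B,10.00) ∩ circle(D,9.00): a=4.6425, h=8.8570
  candidates: C₊=(6.0356,8.4978) cross=55.271; C₋=(8.8081,-8.9980) cross=-55.271
  mode + wants cross > 0 → take C=(6.0356,8.4978) (cross=55.271)
ex = (C−B)/|BC| = (0.3199,0.9474); ey = (-0.9474,0.3199)
P = B + 3.24·ex + -3.17·ey = (6.8765,1.0789)

6.88 1.08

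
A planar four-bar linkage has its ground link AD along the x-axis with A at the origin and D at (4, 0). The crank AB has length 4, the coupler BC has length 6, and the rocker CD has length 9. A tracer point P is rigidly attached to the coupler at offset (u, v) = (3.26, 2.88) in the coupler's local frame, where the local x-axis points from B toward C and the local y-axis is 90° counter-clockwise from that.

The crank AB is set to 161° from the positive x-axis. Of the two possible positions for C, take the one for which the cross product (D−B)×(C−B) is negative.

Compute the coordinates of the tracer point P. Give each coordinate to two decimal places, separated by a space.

-0.85 -1.91

A=(0,0), D=(4.00,0)
B = A + 4.00·(cos161°, sin161°) = (-3.7821, 1.3023)
|BD| = 7.8903
circle(B,6.00) ∩ circle(D,9.00): a=1.0935, h=5.8995
  candidates: C₊=(-1.7298,6.9404) cross=46.549; C₋=(-3.6772,-4.6968) cross=-46.549
  mode - wants cross < 0 → take C=(-3.6772,-4.6968) (cross=-46.549)
ex = (C−B)/|BC| = (0.0175,-0.9998); ey = (0.9998,0.0175)
P = B + 3.26·ex + 2.88·ey = (-0.8456,-1.9069)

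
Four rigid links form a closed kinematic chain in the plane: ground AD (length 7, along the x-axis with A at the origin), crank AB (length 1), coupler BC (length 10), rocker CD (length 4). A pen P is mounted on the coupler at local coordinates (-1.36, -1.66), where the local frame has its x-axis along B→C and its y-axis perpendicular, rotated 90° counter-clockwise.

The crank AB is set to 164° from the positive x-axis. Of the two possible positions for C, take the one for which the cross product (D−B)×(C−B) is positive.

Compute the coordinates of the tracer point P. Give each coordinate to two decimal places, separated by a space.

A=(0,0), D=(7.00,0)
B = A + 1.00·(cos164°, sin164°) = (-0.9613, 0.2756)
|BD| = 7.9660
circle(B,10.00) ∩ circle(D,4.00): a=9.2554, h=3.7865
  candidates: C₊=(8.4196,3.7396) cross=30.163; C₋=(8.1576,-3.8288) cross=-30.163
  mode + wants cross > 0 → take C=(8.4196,3.7396) (cross=30.163)
ex = (C−B)/|BC| = (0.9381,0.3464); ey = (-0.3464,0.9381)
P = B + -1.36·ex + -1.66·ey = (-1.6620,-1.7527)

-1.66 -1.75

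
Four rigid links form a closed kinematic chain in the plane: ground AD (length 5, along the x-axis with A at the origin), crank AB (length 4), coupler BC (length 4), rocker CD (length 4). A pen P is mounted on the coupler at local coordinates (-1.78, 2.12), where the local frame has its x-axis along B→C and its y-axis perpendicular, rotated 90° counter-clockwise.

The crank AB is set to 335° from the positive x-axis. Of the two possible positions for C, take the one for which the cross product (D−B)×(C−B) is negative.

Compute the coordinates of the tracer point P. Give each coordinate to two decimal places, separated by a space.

A=(0,0), D=(5.00,0)
B = A + 4.00·(cos335°, sin335°) = (3.6252, -1.6905)
|BD| = 2.1789
circle(B,4.00) ∩ circle(D,4.00): a=1.0895, h=3.8488
  candidates: C₊=(1.3266,1.5831) cross=8.386; C₋=(7.2986,-3.2736) cross=-8.386
  mode - wants cross < 0 → take C=(7.2986,-3.2736) (cross=-8.386)
ex = (C−B)/|BC| = (0.9183,-0.3958); ey = (0.3958,0.9183)
P = B + -1.78·ex + 2.12·ey = (2.8296,0.9609)

2.83 0.96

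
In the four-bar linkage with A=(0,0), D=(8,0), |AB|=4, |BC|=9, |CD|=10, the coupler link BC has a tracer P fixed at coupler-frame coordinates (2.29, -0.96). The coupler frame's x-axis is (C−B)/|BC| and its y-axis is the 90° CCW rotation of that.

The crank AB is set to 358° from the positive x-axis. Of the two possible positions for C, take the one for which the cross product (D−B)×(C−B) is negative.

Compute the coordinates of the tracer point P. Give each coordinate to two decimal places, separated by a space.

3.02 -2.42

A=(0,0), D=(8.00,0)
B = A + 4.00·(cos358°, sin358°) = (3.9976, -0.1396)
|BD| = 4.0049
circle(B,9.00) ∩ circle(D,10.00): a=-0.3697, h=8.9924
  candidates: C₊=(3.3147,8.8345) cross=36.013; C₋=(3.9416,-9.1394) cross=-36.013
  mode - wants cross < 0 → take C=(3.9416,-9.1394) (cross=-36.013)
ex = (C−B)/|BC| = (-0.0062,-1.0000); ey = (1.0000,-0.0062)
P = B + 2.29·ex + -0.96·ey = (3.0233,-2.4236)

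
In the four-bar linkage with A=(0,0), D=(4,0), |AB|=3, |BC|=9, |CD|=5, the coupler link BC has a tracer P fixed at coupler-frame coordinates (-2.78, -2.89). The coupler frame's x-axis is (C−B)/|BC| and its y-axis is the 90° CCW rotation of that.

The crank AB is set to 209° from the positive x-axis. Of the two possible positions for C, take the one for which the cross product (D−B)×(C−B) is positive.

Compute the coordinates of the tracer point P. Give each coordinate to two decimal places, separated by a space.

-2.50 -5.46

A=(0,0), D=(4.00,0)
B = A + 3.00·(cos209°, sin209°) = (-2.6239, -1.4544)
|BD| = 6.7817
circle(B,9.00) ∩ circle(D,5.00): a=7.5196, h=4.9452
  candidates: C₊=(3.6602,4.9884) cross=33.537; C₋=(5.7814,-4.6719) cross=-33.537
  mode + wants cross > 0 → take C=(3.6602,4.9884) (cross=33.537)
ex = (C−B)/|BC| = (0.6982,0.7159); ey = (-0.7159,0.6982)
P = B + -2.78·ex + -2.89·ey = (-2.4961,-5.4624)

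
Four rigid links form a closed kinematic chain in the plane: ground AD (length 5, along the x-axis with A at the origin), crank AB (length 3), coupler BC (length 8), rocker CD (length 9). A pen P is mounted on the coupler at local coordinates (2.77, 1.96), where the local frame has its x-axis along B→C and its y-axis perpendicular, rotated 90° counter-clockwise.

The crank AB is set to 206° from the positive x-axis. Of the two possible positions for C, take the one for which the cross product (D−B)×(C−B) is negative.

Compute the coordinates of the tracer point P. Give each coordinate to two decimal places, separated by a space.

A=(0,0), D=(5.00,0)
B = A + 3.00·(cos206°, sin206°) = (-2.6964, -1.3151)
|BD| = 7.8079
circle(B,8.00) ∩ circle(D,9.00): a=2.8153, h=7.4883
  candidates: C₊=(-1.1825,6.5403) cross=58.468; C₋=(1.3400,-8.2222) cross=-58.468
  mode - wants cross < 0 → take C=(1.3400,-8.2222) (cross=-58.468)
ex = (C−B)/|BC| = (0.5045,-0.8634); ey = (0.8634,0.5045)
P = B + 2.77·ex + 1.96·ey = (0.3934,-2.7178)

0.39 -2.72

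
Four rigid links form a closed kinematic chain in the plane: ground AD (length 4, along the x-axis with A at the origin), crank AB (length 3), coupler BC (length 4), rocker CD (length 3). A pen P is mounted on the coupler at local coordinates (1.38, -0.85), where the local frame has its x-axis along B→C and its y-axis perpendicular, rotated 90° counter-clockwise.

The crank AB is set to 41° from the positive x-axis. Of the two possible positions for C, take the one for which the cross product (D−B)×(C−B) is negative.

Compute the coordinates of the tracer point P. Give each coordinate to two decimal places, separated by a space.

1.25 0.71

A=(0,0), D=(4.00,0)
B = A + 3.00·(cos41°, sin41°) = (2.2641, 1.9682)
|BD| = 2.6243
circle(B,4.00) ∩ circle(D,3.00): a=2.6458, h=2.9999
  candidates: C₊=(6.2641,1.9682) cross=7.873; C₋=(1.7644,-2.0005) cross=-7.873
  mode - wants cross < 0 → take C=(1.7644,-2.0005) (cross=-7.873)
ex = (C−B)/|BC| = (-0.1249,-0.9922); ey = (0.9922,-0.1249)
P = B + 1.38·ex + -0.85·ey = (1.2484,0.7052)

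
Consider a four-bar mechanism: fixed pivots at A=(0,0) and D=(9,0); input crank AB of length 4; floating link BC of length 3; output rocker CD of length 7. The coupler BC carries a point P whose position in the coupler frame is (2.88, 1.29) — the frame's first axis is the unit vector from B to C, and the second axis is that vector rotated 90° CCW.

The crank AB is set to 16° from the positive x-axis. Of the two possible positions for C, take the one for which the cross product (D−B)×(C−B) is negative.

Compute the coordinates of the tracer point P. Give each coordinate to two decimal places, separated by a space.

A=(0,0), D=(9.00,0)
B = A + 4.00·(cos16°, sin16°) = (3.8450, 1.1025)
|BD| = 5.2715
circle(B,3.00) ∩ circle(D,7.00): a=-1.1582, h=2.7674
  candidates: C₊=(3.2913,4.0510) cross=14.589; C₋=(2.1337,-1.3614) cross=-14.589
  mode - wants cross < 0 → take C=(2.1337,-1.3614) (cross=-14.589)
ex = (C−B)/|BC| = (-0.5705,-0.8213); ey = (0.8213,-0.5705)
P = B + 2.88·ex + 1.29·ey = (3.2616,-1.9988)

3.26 -2.00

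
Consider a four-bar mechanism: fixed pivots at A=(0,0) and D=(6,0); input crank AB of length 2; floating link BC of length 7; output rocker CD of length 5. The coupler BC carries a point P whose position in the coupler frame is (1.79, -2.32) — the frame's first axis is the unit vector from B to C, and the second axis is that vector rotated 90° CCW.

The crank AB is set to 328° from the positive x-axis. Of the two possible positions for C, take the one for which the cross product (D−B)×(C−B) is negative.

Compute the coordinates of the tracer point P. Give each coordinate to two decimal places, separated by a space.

A=(0,0), D=(6.00,0)
B = A + 2.00·(cos328°, sin328°) = (1.6961, -1.0598)
|BD| = 4.4325
circle(B,7.00) ∩ circle(D,5.00): a=4.9235, h=4.9758
  candidates: C₊=(5.2871,4.9489) cross=22.055; C₋=(7.6666,-4.7141) cross=-22.055
  mode - wants cross < 0 → take C=(7.6666,-4.7141) (cross=-22.055)
ex = (C−B)/|BC| = (0.8529,-0.5220); ey = (0.5220,0.8529)
P = B + 1.79·ex + -2.32·ey = (2.0117,-3.9731)

2.01 -3.97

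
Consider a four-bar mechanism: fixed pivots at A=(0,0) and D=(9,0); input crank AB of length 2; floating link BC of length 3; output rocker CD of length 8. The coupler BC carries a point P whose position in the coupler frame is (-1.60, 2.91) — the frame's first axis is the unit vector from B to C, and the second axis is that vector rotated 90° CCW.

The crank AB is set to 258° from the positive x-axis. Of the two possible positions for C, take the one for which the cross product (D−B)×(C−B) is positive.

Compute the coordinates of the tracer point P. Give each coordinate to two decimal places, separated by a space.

A=(0,0), D=(9.00,0)
B = A + 2.00·(cos258°, sin258°) = (-0.4158, -1.9563)
|BD| = 9.6169
circle(B,3.00) ∩ circle(D,8.00): a=1.9489, h=2.2807
  candidates: C₊=(1.0284,0.6732) cross=21.934; C₋=(1.9563,-3.7929) cross=-21.934
  mode + wants cross > 0 → take C=(1.0284,0.6732) (cross=21.934)
ex = (C−B)/|BC| = (0.4814,0.8765); ey = (-0.8765,0.4814)
P = B + -1.60·ex + 2.91·ey = (-3.7367,-1.9578)

-3.74 -1.96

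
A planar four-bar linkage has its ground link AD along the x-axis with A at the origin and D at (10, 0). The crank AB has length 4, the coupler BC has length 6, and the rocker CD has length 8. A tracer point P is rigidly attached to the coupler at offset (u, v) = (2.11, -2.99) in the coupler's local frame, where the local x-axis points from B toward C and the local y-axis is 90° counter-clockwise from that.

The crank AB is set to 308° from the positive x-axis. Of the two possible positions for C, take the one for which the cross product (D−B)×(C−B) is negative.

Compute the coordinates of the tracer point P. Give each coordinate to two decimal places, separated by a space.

1.90 -6.77

A=(0,0), D=(10.00,0)
B = A + 4.00·(cos308°, sin308°) = (2.4626, -3.1520)
|BD| = 8.1699
circle(B,6.00) ∩ circle(D,8.00): a=2.3713, h=5.5115
  candidates: C₊=(2.5240,2.8476) cross=45.028; C₋=(6.7768,-7.3219) cross=-45.028
  mode - wants cross < 0 → take C=(6.7768,-7.3219) (cross=-45.028)
ex = (C−B)/|BC| = (0.7190,-0.6950); ey = (0.6950,0.7190)
P = B + 2.11·ex + -2.99·ey = (1.9018,-6.7683)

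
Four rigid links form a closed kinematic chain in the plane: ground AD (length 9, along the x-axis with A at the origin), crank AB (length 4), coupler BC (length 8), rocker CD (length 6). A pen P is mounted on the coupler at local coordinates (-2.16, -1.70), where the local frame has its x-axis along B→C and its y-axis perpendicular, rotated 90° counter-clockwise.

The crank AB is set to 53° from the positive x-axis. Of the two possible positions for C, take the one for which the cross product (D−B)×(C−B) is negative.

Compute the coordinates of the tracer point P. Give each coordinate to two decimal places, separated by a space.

0.11 4.71

A=(0,0), D=(9.00,0)
B = A + 4.00·(cos53°, sin53°) = (2.4073, 3.1945)
|BD| = 7.3259
circle(B,8.00) ∩ circle(D,6.00): a=5.5740, h=5.7385
  candidates: C₊=(9.9257,5.9282) cross=42.040; C₋=(4.9211,-4.4002) cross=-42.040
  mode - wants cross < 0 → take C=(4.9211,-4.4002) (cross=-42.040)
ex = (C−B)/|BC| = (0.3142,-0.9493); ey = (0.9493,0.3142)
P = B + -2.16·ex + -1.70·ey = (0.1146,4.7110)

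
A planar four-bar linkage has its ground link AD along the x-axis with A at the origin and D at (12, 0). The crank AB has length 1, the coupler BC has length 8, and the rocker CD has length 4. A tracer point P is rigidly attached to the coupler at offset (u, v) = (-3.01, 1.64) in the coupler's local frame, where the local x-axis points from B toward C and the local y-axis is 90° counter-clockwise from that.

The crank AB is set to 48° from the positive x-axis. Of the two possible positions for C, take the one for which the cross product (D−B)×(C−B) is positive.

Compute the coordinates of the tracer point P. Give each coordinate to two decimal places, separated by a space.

-2.57 1.87

A=(0,0), D=(12.00,0)
B = A + 1.00·(cos48°, sin48°) = (0.6691, 0.7431)
|BD| = 11.3552
circle(B,8.00) ∩ circle(D,4.00): a=7.7912, h=1.8159
  candidates: C₊=(8.5624,2.0453) cross=20.620; C₋=(8.3248,-1.5788) cross=-20.620
  mode + wants cross > 0 → take C=(8.5624,2.0453) (cross=20.620)
ex = (C−B)/|BC| = (0.9867,0.1628); ey = (-0.1628,0.9867)
P = B + -3.01·ex + 1.64·ey = (-2.5677,1.8713)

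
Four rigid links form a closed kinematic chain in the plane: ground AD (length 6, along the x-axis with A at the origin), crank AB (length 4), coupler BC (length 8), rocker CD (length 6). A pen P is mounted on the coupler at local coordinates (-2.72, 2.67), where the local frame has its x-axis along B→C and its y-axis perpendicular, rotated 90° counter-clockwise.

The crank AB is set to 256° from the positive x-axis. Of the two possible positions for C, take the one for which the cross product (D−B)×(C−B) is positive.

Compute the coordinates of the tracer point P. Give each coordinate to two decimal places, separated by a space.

-4.31 -5.72

A=(0,0), D=(6.00,0)
B = A + 4.00·(cos256°, sin256°) = (-0.9677, -3.8812)
|BD| = 7.9757
circle(B,8.00) ∩ circle(D,6.00): a=5.7432, h=5.5692
  candidates: C₊=(1.3395,3.7789) cross=44.418; C₋=(6.7597,-5.9517) cross=-44.418
  mode + wants cross > 0 → take C=(1.3395,3.7789) (cross=44.418)
ex = (C−B)/|BC| = (0.2884,0.9575); ey = (-0.9575,0.2884)
P = B + -2.72·ex + 2.67·ey = (-4.3087,-5.7156)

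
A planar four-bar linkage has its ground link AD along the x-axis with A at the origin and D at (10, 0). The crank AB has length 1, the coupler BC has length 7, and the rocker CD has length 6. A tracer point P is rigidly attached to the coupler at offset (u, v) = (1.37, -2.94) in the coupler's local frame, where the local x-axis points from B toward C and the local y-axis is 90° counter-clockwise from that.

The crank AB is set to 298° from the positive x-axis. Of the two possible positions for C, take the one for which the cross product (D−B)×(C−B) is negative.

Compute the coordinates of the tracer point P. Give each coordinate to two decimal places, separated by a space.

A=(0,0), D=(10.00,0)
B = A + 1.00·(cos298°, sin298°) = (0.4695, -0.8829)
|BD| = 9.5713
circle(B,7.00) ∩ circle(D,6.00): a=5.4648, h=4.3745
  candidates: C₊=(5.5074,3.9770) cross=41.870; C₋=(6.3145,-4.7347) cross=-41.870
  mode - wants cross < 0 → take C=(6.3145,-4.7347) (cross=-41.870)
ex = (C−B)/|BC| = (0.8350,-0.5502); ey = (0.5502,0.8350)
P = B + 1.37·ex + -2.94·ey = (-0.0043,-4.0917)

-0.00 -4.09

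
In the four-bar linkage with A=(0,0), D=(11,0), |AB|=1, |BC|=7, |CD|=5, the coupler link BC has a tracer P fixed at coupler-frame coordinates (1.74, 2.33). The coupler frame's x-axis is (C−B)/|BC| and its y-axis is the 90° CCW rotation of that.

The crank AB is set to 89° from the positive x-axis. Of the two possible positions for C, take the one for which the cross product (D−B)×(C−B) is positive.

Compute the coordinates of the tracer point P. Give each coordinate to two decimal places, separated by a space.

A=(0,0), D=(11.00,0)
B = A + 1.00·(cos89°, sin89°) = (0.0175, 0.9998)
|BD| = 11.0280
circle(B,7.00) ∩ circle(D,5.00): a=6.6021, h=2.3264
  candidates: C₊=(6.8033,2.7180) cross=25.655; C₋=(6.3815,-1.9155) cross=-25.655
  mode + wants cross > 0 → take C=(6.8033,2.7180) (cross=25.655)
ex = (C−B)/|BC| = (0.9694,0.2455); ey = (-0.2455,0.9694)
P = B + 1.74·ex + 2.33·ey = (1.1323,3.6857)

1.13 3.69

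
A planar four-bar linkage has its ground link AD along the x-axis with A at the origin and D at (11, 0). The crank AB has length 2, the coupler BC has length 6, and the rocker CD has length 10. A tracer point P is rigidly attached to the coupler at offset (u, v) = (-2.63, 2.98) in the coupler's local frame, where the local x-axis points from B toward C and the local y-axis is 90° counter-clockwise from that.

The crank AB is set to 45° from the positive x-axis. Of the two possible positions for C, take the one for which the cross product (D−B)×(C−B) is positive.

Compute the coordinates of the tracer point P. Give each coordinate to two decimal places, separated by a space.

A=(0,0), D=(11.00,0)
B = A + 2.00·(cos45°, sin45°) = (1.4142, 1.4142)
|BD| = 9.6895
circle(B,6.00) ∩ circle(D,10.00): a=1.5422, h=5.7984
  candidates: C₊=(3.7862,6.9254) cross=56.184; C₋=(2.0937,-4.5472) cross=-56.184
  mode + wants cross > 0 → take C=(3.7862,6.9254) (cross=56.184)
ex = (C−B)/|BC| = (0.3953,0.9185); ey = (-0.9185,0.3953)
P = B + -2.63·ex + 2.98·ey = (-2.3628,0.1766)

-2.36 0.18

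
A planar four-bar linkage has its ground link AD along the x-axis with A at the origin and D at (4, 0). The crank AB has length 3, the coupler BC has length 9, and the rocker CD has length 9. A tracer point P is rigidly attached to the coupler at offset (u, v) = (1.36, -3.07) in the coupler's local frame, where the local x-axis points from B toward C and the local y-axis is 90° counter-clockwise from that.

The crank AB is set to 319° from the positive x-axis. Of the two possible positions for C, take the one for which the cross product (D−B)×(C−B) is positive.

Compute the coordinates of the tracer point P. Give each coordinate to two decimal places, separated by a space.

A=(0,0), D=(4.00,0)
B = A + 3.00·(cos319°, sin319°) = (2.2641, -1.9682)
|BD| = 2.6243
circle(B,9.00) ∩ circle(D,9.00): a=1.3122, h=8.9038
  candidates: C₊=(-3.5456,4.9054) cross=23.366; C₋=(9.8098,-6.8736) cross=-23.366
  mode + wants cross > 0 → take C=(-3.5456,4.9054) (cross=23.366)
ex = (C−B)/|BC| = (-0.6455,0.7637); ey = (-0.7637,-0.6455)
P = B + 1.36·ex + -3.07·ey = (3.7309,1.0523)

3.73 1.05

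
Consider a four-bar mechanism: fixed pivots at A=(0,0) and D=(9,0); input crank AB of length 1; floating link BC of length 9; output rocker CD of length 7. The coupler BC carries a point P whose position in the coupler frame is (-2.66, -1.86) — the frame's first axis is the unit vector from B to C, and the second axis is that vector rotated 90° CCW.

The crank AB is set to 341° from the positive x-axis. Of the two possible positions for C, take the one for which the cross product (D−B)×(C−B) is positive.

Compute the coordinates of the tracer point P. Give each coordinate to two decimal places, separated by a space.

0.68 -3.56

A=(0,0), D=(9.00,0)
B = A + 1.00·(cos341°, sin341°) = (0.9455, -0.3256)
|BD| = 8.0611
circle(B,9.00) ∩ circle(D,7.00): a=6.0154, h=6.6944
  candidates: C₊=(6.6856,6.6063) cross=53.964; C₋=(7.2264,-6.7716) cross=-53.964
  mode + wants cross > 0 → take C=(6.6856,6.6063) (cross=53.964)
ex = (C−B)/|BC| = (0.6378,0.7702); ey = (-0.7702,0.6378)
P = B + -2.66·ex + -1.86·ey = (0.6816,-3.5606)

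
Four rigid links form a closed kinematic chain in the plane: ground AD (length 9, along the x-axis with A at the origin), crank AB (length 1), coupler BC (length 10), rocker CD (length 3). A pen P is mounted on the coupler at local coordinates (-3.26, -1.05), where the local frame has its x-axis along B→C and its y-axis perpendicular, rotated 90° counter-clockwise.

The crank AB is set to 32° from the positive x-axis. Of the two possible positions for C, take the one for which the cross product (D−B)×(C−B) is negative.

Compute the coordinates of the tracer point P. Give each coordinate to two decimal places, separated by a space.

-2.58 0.59

A=(0,0), D=(9.00,0)
B = A + 1.00·(cos32°, sin32°) = (0.8480, 0.5299)
|BD| = 8.1692
circle(B,10.00) ∩ circle(D,3.00): a=9.6543, h=2.6066
  candidates: C₊=(10.6511,2.5048) cross=21.294; C₋=(10.3129,-2.6974) cross=-21.294
  mode - wants cross < 0 → take C=(10.3129,-2.6974) (cross=-21.294)
ex = (C−B)/|BC| = (0.9465,-0.3227); ey = (0.3227,0.9465)
P = B + -3.26·ex + -1.05·ey = (-2.5764,0.5882)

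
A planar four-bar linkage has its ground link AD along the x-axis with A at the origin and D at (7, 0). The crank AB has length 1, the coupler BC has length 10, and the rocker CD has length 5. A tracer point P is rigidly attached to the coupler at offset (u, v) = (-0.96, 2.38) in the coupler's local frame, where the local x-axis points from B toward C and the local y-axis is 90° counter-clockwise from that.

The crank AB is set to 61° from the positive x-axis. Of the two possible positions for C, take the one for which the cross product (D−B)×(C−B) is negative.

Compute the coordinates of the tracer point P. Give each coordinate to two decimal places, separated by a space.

1.00 3.39

A=(0,0), D=(7.00,0)
B = A + 1.00·(cos61°, sin61°) = (0.4848, 0.8746)
|BD| = 6.5736
circle(B,10.00) ∩ circle(D,5.00): a=8.9914, h=4.3766
  candidates: C₊=(9.9786,4.0160) cross=28.770; C₋=(8.8140,-4.6593) cross=-28.770
  mode - wants cross < 0 → take C=(8.8140,-4.6593) (cross=-28.770)
ex = (C−B)/|BC| = (0.8329,-0.5534); ey = (0.5534,0.8329)
P = B + -0.96·ex + 2.38·ey = (1.0023,3.3882)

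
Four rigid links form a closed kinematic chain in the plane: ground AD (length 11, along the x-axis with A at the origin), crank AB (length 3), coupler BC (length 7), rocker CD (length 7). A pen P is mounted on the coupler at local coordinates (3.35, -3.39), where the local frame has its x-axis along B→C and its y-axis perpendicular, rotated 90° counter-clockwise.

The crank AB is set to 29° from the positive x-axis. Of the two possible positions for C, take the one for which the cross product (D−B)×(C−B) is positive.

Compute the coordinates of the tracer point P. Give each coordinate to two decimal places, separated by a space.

A=(0,0), D=(11.00,0)
B = A + 3.00·(cos29°, sin29°) = (2.6239, 1.4544)
|BD| = 8.5015
circle(B,7.00) ∩ circle(D,7.00): a=4.2507, h=5.5616
  candidates: C₊=(7.7634,6.2068) cross=47.282; C₋=(5.8605,-4.7524) cross=-47.282
  mode + wants cross > 0 → take C=(7.7634,6.2068) (cross=47.282)
ex = (C−B)/|BC| = (0.7342,0.6789); ey = (-0.6789,0.7342)
P = B + 3.35·ex + -3.39·ey = (7.3850,1.2398)

7.39 1.24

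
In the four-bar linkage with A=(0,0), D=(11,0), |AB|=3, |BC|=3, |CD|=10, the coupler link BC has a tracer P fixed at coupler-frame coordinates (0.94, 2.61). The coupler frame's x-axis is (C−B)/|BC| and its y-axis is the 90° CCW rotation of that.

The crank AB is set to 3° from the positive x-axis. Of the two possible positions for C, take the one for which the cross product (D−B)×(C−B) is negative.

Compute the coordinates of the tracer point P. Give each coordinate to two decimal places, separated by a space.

4.59 -2.12

A=(0,0), D=(11.00,0)
B = A + 3.00·(cos3°, sin3°) = (2.9959, 0.1570)
|BD| = 8.0057
circle(B,3.00) ∩ circle(D,10.00): a=-1.6807, h=2.4850
  candidates: C₊=(1.3643,2.6745) cross=19.894; C₋=(1.2668,-2.2946) cross=-19.894
  mode - wants cross < 0 → take C=(1.2668,-2.2946) (cross=-19.894)
ex = (C−B)/|BC| = (-0.5764,-0.8172); ey = (0.8172,-0.5764)
P = B + 0.94·ex + 2.61·ey = (4.5870,-2.1155)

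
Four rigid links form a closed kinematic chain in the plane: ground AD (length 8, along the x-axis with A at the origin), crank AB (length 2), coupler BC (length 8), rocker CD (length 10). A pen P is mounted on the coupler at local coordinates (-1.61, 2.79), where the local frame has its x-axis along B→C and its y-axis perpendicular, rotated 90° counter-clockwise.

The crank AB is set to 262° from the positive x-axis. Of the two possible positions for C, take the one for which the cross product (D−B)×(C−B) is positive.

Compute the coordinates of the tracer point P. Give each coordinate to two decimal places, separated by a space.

-3.12 -3.49

A=(0,0), D=(8.00,0)
B = A + 2.00·(cos262°, sin262°) = (-0.2783, -1.9805)
|BD| = 8.5120
circle(B,8.00) ∩ circle(D,10.00): a=2.1413, h=7.7081
  candidates: C₊=(0.0107,6.0142) cross=65.611; C₋=(3.5977,-8.9788) cross=-65.611
  mode + wants cross > 0 → take C=(0.0107,6.0142) (cross=65.611)
ex = (C−B)/|BC| = (0.0361,0.9993); ey = (-0.9993,0.0361)
P = B + -1.61·ex + 2.79·ey = (-3.1247,-3.4887)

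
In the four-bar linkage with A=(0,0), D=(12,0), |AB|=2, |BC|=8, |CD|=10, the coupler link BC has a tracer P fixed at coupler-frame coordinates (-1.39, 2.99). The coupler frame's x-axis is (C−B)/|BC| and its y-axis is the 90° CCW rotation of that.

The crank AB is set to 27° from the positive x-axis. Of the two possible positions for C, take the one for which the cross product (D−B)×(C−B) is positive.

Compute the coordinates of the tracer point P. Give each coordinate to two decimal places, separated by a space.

A=(0,0), D=(12.00,0)
B = A + 2.00·(cos27°, sin27°) = (1.7820, 0.9080)
|BD| = 10.2582
circle(B,8.00) ∩ circle(D,10.00): a=3.3744, h=7.2535
  candidates: C₊=(5.7852,7.8343) cross=74.408; C₋=(4.5012,-6.6157) cross=-74.408
  mode + wants cross > 0 → take C=(5.7852,7.8343) (cross=74.408)
ex = (C−B)/|BC| = (0.5004,0.8658); ey = (-0.8658,0.5004)
P = B + -1.39·ex + 2.99·ey = (-1.5023,1.2007)

-1.50 1.20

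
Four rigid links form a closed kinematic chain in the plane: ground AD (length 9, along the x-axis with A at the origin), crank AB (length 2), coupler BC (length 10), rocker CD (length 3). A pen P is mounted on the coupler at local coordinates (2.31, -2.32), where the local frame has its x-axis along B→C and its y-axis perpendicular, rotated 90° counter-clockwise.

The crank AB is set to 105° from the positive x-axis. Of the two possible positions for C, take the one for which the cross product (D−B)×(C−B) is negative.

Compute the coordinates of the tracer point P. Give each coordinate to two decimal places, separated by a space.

A=(0,0), D=(9.00,0)
B = A + 2.00·(cos105°, sin105°) = (-0.5176, 1.9319)
|BD| = 9.7117
circle(B,10.00) ∩ circle(D,3.00): a=9.5409, h=2.9951
  candidates: C₊=(9.4284,2.9693) cross=29.088; C₋=(8.2368,-2.9013) cross=-29.088
  mode - wants cross < 0 → take C=(8.2368,-2.9013) (cross=-29.088)
ex = (C−B)/|BC| = (0.8754,-0.4833); ey = (0.4833,0.8754)
P = B + 2.31·ex + -2.32·ey = (0.3834,-1.2156)

0.38 -1.22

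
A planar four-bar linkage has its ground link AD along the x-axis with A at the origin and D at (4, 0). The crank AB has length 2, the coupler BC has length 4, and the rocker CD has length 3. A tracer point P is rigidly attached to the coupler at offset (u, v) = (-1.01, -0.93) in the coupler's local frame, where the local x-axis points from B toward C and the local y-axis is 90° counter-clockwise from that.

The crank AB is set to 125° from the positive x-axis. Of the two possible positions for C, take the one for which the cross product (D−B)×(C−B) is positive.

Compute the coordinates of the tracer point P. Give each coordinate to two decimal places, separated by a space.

A=(0,0), D=(4.00,0)
B = A + 2.00·(cos125°, sin125°) = (-1.1472, 1.6383)
|BD| = 5.4016
circle(B,4.00) ∩ circle(D,3.00): a=3.3488, h=2.1877
  candidates: C₊=(2.7074,2.7072) cross=11.817; C₋=(1.3803,-1.4620) cross=-11.817
  mode + wants cross > 0 → take C=(2.7074,2.7072) (cross=11.817)
ex = (C−B)/|BC| = (0.9636,0.2672); ey = (-0.2672,0.9636)
P = B + -1.01·ex + -0.93·ey = (-1.8719,0.4722)

-1.87 0.47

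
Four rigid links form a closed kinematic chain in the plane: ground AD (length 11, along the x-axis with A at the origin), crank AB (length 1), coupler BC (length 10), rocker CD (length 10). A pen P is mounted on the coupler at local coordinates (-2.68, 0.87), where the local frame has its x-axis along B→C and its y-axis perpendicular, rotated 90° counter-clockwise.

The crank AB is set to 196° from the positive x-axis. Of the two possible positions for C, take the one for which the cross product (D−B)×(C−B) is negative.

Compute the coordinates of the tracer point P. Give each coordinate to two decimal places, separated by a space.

-1.93 2.37

A=(0,0), D=(11.00,0)
B = A + 1.00·(cos196°, sin196°) = (-0.9613, -0.2756)
|BD| = 11.9644
circle(B,10.00) ∩ circle(D,10.00): a=5.9822, h=8.0133
  candidates: C₊=(4.8348,7.8734) cross=95.875; C₋=(5.2040,-8.1490) cross=-95.875
  mode - wants cross < 0 → take C=(5.2040,-8.1490) (cross=-95.875)
ex = (C−B)/|BC| = (0.6165,-0.7873); ey = (0.7873,0.6165)
P = B + -2.68·ex + 0.87·ey = (-1.9286,2.3708)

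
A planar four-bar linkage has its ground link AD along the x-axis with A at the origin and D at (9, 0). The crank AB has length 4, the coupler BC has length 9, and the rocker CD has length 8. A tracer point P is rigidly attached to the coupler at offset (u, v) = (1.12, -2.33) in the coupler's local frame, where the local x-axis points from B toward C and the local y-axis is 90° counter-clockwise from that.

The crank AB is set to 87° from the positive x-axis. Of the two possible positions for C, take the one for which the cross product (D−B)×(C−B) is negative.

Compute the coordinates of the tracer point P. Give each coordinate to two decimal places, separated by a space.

-1.75 2.31

A=(0,0), D=(9.00,0)
B = A + 4.00·(cos87°, sin87°) = (0.2093, 3.9945)
|BD| = 9.6557
circle(B,9.00) ∩ circle(D,8.00): a=5.7081, h=6.9582
  candidates: C₊=(8.2847,7.9680) cross=67.186; C₋=(2.5275,-4.7018) cross=-67.186
  mode - wants cross < 0 → take C=(2.5275,-4.7018) (cross=-67.186)
ex = (C−B)/|BC| = (0.2576,-0.9663); ey = (0.9663,0.2576)
P = B + 1.12·ex + -2.33·ey = (-1.7536,2.3122)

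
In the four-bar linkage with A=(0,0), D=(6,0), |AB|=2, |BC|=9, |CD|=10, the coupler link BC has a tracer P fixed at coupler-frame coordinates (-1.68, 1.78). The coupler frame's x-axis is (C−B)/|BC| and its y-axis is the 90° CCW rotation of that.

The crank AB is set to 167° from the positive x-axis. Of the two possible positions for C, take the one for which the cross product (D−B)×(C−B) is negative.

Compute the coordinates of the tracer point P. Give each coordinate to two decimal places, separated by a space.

A=(0,0), D=(6.00,0)
B = A + 2.00·(cos167°, sin167°) = (-1.9487, 0.4499)
|BD| = 7.9615
circle(B,9.00) ∩ circle(D,10.00): a=2.7875, h=8.5574
  candidates: C₊=(1.3179,8.8362) cross=68.130; C₋=(0.3507,-8.2514) cross=-68.130
  mode - wants cross < 0 → take C=(0.3507,-8.2514) (cross=-68.130)
ex = (C−B)/|BC| = (0.2555,-0.9668); ey = (0.9668,0.2555)
P = B + -1.68·ex + 1.78·ey = (-0.6570,2.5289)

-0.66 2.53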